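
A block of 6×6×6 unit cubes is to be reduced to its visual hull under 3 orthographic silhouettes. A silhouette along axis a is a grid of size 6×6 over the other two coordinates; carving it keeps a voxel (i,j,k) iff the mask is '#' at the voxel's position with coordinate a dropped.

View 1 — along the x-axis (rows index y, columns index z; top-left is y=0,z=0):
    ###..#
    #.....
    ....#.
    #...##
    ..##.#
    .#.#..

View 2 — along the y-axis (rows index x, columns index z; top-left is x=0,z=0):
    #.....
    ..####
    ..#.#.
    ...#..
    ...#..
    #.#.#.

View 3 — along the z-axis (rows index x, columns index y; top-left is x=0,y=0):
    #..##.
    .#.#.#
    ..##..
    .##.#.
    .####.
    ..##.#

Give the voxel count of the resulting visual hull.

12 voxels

full grid |V| = 216
[1] x-view keeps 14 columns → grid now 84
[2] y-view keeps 12 columns → grid now 27
[3] z-view keeps 18 columns → grid now 12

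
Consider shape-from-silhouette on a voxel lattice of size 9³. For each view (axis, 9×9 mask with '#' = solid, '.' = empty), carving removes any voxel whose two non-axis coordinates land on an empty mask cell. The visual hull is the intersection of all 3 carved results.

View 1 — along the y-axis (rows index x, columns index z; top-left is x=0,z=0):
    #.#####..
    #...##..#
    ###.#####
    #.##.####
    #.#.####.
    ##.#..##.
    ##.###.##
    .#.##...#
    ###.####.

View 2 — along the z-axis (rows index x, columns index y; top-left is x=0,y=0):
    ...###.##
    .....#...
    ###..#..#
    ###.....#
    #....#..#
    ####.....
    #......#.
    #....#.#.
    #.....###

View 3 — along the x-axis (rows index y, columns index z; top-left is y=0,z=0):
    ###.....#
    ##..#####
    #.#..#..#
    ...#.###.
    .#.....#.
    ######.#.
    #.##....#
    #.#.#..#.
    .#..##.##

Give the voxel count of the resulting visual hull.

full grid |V| = 729
V1 y: intersect with XZ mask (54 set) -- 486 left
V2 z: intersect with XY mask (31 set) -- 194 left
V3 x: intersect with YZ mask (41 set) -- 102 left

voxel count = 102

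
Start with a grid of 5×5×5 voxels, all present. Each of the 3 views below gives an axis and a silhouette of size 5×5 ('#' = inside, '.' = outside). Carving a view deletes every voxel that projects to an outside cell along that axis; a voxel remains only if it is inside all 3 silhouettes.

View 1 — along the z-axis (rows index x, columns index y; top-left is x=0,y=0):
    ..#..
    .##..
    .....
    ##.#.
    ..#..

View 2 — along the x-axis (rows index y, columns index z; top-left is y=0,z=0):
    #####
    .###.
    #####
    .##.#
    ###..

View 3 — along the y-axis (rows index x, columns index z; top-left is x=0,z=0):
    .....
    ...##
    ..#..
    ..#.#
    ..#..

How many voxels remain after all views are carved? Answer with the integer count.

|visual hull| = 9

initial block: 5^3 = 125
step 1: project along z, AND mask (7/25) → |grid| = 35
step 2: project along x, AND mask (19/25) → |grid| = 29
step 3: project along y, AND mask (6/25) → |grid| = 9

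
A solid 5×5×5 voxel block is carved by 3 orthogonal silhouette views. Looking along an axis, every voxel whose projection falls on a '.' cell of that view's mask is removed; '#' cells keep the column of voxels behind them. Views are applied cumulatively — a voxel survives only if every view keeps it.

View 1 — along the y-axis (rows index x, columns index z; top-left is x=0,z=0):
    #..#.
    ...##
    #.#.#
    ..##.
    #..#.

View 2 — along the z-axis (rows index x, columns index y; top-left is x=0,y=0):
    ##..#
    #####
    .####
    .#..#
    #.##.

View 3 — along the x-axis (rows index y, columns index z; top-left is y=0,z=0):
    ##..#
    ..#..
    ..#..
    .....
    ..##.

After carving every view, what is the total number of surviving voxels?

full grid |V| = 125
carve view 1 (along y, XZ-mask fill 11/25): 55 voxels remain
carve view 2 (along z, XY-mask fill 17/25): 38 voxels remain
carve view 3 (along x, YZ-mask fill 7/25): 11 voxels remain

|visual hull| = 11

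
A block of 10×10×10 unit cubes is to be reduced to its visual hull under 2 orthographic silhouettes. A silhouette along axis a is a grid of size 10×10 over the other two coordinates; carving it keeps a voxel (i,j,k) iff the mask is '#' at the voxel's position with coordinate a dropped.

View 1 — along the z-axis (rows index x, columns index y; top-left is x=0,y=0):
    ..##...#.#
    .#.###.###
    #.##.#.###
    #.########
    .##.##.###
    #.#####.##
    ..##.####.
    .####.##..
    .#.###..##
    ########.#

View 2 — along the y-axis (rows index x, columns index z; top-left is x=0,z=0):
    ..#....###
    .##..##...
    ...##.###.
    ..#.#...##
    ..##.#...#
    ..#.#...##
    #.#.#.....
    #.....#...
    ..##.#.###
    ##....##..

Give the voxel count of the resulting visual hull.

voxel count = 277

before carving: 1000 voxels (10×10×10)
[1] z-view keeps 69 columns → grid now 690
[2] y-view keeps 40 columns → grid now 277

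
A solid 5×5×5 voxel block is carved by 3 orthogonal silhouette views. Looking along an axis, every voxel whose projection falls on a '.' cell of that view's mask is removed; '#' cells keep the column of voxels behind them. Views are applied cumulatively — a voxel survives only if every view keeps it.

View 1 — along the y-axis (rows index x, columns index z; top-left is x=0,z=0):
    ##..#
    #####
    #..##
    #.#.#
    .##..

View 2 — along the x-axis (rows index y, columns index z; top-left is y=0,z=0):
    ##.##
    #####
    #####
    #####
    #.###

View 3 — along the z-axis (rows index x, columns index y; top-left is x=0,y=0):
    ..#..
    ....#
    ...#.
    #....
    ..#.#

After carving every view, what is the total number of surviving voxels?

|visual hull| = 15

before carving: 125 voxels (5×5×5)
carve view 1 (along y, XZ-mask fill 16/25): 80 voxels remain
carve view 2 (along x, YZ-mask fill 23/25): 74 voxels remain
carve view 3 (along z, XY-mask fill 6/25): 15 voxels remain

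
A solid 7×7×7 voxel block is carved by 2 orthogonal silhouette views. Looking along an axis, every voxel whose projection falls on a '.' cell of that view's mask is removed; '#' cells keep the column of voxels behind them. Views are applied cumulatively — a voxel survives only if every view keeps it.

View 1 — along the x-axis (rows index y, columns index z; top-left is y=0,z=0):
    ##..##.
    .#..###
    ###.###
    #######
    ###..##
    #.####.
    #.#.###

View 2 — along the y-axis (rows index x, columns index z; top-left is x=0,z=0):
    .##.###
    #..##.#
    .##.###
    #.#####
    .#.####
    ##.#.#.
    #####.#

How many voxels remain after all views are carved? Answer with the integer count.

180 voxels

full grid |V| = 343
  1. axis=0 (YZ plane), |mask|=36  ⇒  voxels=252
  2. axis=1 (XZ plane), |mask|=35  ⇒  voxels=180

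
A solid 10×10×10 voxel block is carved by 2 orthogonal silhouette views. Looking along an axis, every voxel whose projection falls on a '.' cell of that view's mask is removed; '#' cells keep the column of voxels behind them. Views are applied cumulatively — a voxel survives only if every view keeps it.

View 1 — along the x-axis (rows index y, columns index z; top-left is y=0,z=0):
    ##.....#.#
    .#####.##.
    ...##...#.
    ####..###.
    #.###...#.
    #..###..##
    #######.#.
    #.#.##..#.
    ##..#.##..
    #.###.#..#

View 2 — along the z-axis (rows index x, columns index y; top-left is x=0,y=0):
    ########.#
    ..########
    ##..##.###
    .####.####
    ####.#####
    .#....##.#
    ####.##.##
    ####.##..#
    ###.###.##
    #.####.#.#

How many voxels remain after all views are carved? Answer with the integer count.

remaining voxels: 424

initial block: 10^3 = 1000
after view 1 [x-axis, 56 of 100 cells solid] → remaining = 560
after view 2 [z-axis, 75 of 100 cells solid] → remaining = 424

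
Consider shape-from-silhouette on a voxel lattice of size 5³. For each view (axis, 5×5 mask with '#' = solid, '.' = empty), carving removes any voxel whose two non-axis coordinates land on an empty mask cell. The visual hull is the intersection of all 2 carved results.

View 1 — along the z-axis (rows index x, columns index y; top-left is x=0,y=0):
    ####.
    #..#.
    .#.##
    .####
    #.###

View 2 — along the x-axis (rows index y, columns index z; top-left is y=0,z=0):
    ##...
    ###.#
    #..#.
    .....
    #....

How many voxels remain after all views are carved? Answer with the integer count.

initial block: 5^3 = 125
  1. axis=2 (XY plane), |mask|=17  ⇒  voxels=85
  2. axis=0 (YZ plane), |mask|=9  ⇒  voxels=27

27 voxels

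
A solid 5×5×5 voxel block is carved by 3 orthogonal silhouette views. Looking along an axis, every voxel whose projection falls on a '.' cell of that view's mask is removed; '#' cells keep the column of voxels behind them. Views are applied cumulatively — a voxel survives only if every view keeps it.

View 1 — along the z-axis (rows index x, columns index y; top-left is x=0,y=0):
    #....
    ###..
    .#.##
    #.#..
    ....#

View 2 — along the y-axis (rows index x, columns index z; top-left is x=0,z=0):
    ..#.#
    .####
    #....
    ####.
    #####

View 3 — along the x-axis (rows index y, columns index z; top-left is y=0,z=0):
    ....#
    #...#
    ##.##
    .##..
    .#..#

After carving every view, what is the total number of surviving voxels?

start: 5×5×5 = 125 voxels
[1] z-view keeps 10 columns → grid now 50
[2] y-view keeps 16 columns → grid now 30
[3] x-view keeps 11 columns → grid now 12

remaining voxels: 12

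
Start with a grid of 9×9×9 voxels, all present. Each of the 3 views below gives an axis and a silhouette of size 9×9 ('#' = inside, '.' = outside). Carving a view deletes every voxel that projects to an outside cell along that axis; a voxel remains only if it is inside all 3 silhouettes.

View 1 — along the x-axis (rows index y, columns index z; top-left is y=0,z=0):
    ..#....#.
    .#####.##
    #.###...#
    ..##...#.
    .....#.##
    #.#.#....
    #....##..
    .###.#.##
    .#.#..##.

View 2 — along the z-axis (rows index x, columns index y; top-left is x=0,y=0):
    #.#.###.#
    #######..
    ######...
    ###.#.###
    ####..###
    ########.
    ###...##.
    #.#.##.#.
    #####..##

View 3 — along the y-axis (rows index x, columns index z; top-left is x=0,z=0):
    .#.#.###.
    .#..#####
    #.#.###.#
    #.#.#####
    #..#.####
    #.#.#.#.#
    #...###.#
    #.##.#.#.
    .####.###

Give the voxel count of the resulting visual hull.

voxel count = 150

full grid |V| = 729
V1 x: intersect with YZ mask (36 set) -- 324 left
V2 z: intersect with XY mask (58 set) -- 233 left
V3 y: intersect with XZ mask (52 set) -- 150 left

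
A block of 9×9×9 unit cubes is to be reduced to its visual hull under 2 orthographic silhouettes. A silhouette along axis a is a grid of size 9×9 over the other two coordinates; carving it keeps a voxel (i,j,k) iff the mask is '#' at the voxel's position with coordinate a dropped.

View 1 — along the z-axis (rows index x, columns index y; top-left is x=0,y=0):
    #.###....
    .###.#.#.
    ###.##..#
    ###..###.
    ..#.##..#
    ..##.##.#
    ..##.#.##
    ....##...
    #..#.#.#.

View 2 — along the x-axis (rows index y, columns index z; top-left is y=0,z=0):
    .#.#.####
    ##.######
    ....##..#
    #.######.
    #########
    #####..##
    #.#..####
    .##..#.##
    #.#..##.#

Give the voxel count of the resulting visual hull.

|visual hull| = 248

initial block: 9^3 = 729
[1] z-view keeps 41 columns → grid now 369
[2] x-view keeps 56 columns → grid now 248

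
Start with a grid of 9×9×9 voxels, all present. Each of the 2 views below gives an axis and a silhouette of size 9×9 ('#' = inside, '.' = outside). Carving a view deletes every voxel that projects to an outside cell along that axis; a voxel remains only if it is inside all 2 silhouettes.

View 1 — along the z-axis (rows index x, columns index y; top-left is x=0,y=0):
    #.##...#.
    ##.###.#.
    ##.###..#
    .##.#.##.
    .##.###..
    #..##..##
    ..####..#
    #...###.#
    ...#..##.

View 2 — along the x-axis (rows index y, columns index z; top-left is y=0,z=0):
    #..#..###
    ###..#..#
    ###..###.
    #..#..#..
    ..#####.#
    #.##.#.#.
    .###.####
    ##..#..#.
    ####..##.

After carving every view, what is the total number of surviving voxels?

full grid |V| = 729
step 1: project along z, AND mask (44/81) → |grid| = 396
step 2: project along x, AND mask (47/81) → |grid| = 226

226 voxels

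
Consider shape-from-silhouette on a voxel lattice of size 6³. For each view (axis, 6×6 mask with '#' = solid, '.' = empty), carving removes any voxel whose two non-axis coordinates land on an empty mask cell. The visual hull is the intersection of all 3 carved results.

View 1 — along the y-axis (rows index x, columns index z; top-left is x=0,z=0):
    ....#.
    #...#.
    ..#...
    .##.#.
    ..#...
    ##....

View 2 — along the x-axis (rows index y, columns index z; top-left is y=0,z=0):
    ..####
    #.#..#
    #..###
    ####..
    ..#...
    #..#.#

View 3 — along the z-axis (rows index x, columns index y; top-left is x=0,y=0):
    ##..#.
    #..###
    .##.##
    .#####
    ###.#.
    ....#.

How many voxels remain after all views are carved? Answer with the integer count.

remaining voxels: 14

full grid |V| = 216
[1] y-view keeps 10 columns → grid now 60
[2] x-view keeps 19 columns → grid now 28
[3] z-view keeps 21 columns → grid now 14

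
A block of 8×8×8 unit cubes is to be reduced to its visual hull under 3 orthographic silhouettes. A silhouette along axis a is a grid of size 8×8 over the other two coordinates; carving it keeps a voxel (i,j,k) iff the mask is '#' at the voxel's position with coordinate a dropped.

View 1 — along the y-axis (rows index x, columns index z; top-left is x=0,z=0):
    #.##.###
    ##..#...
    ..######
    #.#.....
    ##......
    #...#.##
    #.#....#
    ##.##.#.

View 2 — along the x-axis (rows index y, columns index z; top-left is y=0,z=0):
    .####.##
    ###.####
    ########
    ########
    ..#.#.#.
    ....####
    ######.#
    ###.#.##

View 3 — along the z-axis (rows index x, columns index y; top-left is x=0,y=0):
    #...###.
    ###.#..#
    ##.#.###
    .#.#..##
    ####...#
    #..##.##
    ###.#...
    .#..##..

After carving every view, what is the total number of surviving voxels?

|visual hull| = 105

initial block: 8^3 = 512
  1. axis=1 (XZ plane), |mask|=31  ⇒  voxels=248
  2. axis=0 (YZ plane), |mask|=49  ⇒  voxels=191
  3. axis=2 (XY plane), |mask|=36  ⇒  voxels=105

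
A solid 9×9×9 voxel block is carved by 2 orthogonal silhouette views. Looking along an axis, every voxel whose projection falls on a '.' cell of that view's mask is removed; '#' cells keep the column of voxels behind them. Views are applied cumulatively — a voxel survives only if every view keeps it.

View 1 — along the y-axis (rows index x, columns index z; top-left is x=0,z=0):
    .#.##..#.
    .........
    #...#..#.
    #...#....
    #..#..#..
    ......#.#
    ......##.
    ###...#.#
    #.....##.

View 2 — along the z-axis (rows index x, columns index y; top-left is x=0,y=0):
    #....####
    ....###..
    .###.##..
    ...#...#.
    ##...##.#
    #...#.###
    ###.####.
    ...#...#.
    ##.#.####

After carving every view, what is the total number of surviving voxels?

109 voxels

full grid |V| = 729
step 1: project along y, AND mask (24/81) → |grid| = 216
step 2: project along z, AND mask (41/81) → |grid| = 109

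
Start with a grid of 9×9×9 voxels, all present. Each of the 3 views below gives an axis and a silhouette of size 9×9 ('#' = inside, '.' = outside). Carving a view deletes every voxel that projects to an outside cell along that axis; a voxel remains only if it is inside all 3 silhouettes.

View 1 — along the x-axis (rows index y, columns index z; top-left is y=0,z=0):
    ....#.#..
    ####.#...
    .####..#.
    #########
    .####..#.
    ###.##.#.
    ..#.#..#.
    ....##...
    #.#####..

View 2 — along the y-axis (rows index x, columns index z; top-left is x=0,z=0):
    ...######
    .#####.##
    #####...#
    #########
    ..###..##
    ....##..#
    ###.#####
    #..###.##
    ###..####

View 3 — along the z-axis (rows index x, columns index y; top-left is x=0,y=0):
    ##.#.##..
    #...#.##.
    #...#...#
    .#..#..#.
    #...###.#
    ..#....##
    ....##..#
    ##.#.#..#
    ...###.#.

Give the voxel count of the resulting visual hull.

115 voxels

before carving: 729 voxels (9×9×9)
  1. axis=0 (YZ plane), |mask|=43  ⇒  voxels=387
  2. axis=1 (XZ plane), |mask|=57  ⇒  voxels=272
  3. axis=2 (XY plane), |mask|=35  ⇒  voxels=115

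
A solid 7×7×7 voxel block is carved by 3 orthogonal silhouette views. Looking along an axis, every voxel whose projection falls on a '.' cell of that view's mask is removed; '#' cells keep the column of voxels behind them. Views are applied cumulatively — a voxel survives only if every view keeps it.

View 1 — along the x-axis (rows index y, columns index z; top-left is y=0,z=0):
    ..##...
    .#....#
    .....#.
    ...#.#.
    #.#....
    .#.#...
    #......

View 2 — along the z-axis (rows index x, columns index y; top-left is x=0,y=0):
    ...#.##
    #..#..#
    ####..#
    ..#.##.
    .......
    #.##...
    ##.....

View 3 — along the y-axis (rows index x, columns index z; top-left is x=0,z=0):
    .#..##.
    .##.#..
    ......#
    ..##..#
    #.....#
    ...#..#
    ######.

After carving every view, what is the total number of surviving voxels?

initial block: 7^3 = 343
carve view 1 (along x, YZ-mask fill 12/49): 84 voxels remain
carve view 2 (along z, XY-mask fill 19/49): 32 voxels remain
carve view 3 (along y, XZ-mask fill 20/49): 11 voxels remain

voxel count = 11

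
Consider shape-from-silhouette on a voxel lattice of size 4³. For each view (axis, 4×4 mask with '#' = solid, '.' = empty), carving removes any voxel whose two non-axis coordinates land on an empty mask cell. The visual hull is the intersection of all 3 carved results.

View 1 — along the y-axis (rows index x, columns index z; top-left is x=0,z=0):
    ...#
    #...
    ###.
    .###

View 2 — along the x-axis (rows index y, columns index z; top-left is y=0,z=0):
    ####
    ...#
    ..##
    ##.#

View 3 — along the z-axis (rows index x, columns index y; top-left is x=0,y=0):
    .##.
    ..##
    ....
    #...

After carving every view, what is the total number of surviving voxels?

initial block: 4^3 = 64
V1 y: intersect with XZ mask (8 set) -- 32 left
V2 x: intersect with YZ mask (10 set) -- 20 left
V3 z: intersect with XY mask (5 set) -- 6 left

remaining voxels: 6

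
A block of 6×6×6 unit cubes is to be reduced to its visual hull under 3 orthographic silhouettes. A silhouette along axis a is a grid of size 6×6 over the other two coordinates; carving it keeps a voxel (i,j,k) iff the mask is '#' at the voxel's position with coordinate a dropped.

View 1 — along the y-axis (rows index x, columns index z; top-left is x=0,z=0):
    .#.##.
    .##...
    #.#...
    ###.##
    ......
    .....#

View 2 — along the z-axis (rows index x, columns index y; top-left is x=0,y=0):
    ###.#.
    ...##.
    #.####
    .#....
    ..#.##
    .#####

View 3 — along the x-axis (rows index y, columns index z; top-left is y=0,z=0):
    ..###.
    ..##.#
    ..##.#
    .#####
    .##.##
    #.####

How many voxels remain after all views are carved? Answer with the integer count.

full grid |V| = 216
V1 y: intersect with XZ mask (13 set) -- 78 left
V2 z: intersect with XY mask (20 set) -- 36 left
V3 x: intersect with YZ mask (23 set) -- 23 left

|visual hull| = 23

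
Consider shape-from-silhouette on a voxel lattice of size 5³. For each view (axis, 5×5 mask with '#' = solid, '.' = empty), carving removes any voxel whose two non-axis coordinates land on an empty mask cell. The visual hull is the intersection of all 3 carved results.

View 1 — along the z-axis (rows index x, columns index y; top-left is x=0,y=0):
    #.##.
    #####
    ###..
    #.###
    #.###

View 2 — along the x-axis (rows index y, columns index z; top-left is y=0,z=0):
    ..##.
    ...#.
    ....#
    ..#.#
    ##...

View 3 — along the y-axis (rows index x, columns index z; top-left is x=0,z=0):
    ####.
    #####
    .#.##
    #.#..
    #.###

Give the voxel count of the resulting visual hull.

before carving: 125 voxels (5×5×5)
carve view 1 (along z, XY-mask fill 19/25): 95 voxels remain
carve view 2 (along x, YZ-mask fill 8/25): 31 voxels remain
carve view 3 (along y, XZ-mask fill 18/25): 23 voxels remain

voxel count = 23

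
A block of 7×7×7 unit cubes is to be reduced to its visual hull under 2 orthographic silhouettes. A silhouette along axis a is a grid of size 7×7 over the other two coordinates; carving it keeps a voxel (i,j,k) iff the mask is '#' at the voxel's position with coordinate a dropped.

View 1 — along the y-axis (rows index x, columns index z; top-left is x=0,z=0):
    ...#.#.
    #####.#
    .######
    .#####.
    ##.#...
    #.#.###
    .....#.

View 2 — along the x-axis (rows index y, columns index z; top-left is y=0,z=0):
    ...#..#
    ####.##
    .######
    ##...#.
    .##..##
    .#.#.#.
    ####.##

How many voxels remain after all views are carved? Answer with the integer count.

initial block: 7^3 = 343
  1. axis=1 (XZ plane), |mask|=28  ⇒  voxels=196
  2. axis=0 (YZ plane), |mask|=30  ⇒  voxels=123

voxel count = 123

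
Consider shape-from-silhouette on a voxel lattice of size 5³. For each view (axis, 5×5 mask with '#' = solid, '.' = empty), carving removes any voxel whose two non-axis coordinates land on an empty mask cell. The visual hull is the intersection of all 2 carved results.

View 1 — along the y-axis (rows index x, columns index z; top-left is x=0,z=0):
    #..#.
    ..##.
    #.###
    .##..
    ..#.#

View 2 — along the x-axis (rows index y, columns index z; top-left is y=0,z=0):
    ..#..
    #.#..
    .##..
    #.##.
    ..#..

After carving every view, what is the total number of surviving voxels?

before carving: 125 voxels (5×5×5)
step 1: project along y, AND mask (12/25) → |grid| = 60
step 2: project along x, AND mask (9/25) → |grid| = 28

28 voxels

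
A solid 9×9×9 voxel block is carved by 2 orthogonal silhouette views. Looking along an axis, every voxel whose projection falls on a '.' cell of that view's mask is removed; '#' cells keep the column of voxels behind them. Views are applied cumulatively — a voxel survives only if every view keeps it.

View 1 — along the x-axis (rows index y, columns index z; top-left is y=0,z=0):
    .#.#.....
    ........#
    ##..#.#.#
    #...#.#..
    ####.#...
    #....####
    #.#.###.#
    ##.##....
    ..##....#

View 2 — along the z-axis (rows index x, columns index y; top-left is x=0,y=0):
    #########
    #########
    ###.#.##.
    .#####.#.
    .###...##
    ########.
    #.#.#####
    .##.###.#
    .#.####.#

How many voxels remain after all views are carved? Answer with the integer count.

239 voxels

full grid |V| = 729
step 1: project along x, AND mask (34/81) → |grid| = 306
step 2: project along z, AND mask (62/81) → |grid| = 239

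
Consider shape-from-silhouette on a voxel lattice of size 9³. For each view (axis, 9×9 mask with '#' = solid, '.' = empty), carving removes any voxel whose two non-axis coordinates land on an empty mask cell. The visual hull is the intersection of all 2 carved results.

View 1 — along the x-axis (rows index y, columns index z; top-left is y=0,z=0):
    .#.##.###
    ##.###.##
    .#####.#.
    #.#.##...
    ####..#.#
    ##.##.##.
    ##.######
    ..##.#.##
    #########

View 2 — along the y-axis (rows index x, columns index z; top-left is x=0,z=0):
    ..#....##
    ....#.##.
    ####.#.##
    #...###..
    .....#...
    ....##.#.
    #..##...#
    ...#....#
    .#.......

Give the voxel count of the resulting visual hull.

full grid |V| = 729
carve view 1 (along x, YZ-mask fill 57/81): 513 voxels remain
carve view 2 (along y, XZ-mask fill 28/81): 180 voxels remain

voxel count = 180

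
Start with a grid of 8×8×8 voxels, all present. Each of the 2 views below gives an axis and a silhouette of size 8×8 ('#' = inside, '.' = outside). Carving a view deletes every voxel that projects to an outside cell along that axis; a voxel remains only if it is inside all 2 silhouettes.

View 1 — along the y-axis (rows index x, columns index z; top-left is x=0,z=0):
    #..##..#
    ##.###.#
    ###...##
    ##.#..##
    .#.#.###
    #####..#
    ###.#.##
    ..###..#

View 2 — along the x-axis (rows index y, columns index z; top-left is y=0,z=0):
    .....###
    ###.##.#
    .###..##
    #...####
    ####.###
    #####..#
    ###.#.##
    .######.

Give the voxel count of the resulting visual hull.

before carving: 512 voxels (8×8×8)
step 1: project along y, AND mask (41/64) → |grid| = 328
step 2: project along x, AND mask (44/64) → |grid| = 229

voxel count = 229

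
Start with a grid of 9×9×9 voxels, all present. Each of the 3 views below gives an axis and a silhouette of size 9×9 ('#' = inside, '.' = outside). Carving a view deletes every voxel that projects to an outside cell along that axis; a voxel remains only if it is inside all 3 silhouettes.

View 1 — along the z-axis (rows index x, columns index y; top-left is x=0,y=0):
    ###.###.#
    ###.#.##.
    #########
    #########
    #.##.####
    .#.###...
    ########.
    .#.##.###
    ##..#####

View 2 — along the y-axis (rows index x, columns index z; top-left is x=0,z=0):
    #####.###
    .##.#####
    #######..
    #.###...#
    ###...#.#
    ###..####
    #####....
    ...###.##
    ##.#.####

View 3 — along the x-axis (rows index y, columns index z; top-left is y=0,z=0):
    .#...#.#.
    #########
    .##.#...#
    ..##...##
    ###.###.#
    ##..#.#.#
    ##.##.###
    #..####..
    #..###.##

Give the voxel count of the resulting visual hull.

initial block: 9^3 = 729
after view 1 [z-axis, 63 of 81 cells solid] → remaining = 567
after view 2 [y-axis, 56 of 81 cells solid] → remaining = 388
after view 3 [x-axis, 50 of 81 cells solid] → remaining = 252

252 voxels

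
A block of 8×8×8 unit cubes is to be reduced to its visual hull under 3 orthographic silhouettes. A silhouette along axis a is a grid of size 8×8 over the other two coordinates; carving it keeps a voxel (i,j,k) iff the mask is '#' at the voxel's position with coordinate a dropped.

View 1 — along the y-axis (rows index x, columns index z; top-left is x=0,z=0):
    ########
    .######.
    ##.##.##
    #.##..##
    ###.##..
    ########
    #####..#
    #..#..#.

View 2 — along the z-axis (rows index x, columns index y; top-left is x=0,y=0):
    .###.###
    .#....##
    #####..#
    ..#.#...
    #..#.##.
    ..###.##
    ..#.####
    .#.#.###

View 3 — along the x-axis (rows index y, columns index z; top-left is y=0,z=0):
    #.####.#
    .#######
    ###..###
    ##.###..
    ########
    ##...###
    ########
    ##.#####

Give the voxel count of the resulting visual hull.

voxel count = 179

initial block: 8^3 = 512
  1. axis=1 (XZ plane), |mask|=47  ⇒  voxels=376
  2. axis=2 (XY plane), |mask|=36  ⇒  voxels=217
  3. axis=0 (YZ plane), |mask|=52  ⇒  voxels=179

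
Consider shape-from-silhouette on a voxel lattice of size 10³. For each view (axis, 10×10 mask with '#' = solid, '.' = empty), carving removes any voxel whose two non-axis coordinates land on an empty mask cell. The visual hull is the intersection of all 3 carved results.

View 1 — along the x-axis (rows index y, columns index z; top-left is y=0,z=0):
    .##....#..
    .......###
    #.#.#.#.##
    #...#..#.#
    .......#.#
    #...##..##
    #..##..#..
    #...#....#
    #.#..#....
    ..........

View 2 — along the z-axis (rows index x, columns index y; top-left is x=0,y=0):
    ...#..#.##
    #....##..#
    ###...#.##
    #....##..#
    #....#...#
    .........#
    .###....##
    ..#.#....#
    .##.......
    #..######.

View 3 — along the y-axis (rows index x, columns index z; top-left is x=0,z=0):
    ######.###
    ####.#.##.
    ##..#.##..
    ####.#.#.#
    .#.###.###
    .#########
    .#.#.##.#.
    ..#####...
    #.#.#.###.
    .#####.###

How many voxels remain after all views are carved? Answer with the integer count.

full grid |V| = 1000
[1] x-view keeps 33 columns → grid now 330
[2] z-view keeps 39 columns → grid now 119
[3] y-view keeps 68 columns → grid now 78

|visual hull| = 78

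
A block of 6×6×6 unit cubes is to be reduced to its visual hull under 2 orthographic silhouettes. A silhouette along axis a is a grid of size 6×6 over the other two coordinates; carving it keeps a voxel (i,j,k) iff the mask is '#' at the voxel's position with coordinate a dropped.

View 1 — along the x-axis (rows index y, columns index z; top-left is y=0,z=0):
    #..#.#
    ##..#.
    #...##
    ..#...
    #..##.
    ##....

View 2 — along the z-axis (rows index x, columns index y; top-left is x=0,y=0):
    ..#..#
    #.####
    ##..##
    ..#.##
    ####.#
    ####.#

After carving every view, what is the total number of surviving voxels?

full grid |V| = 216
after view 1 [x-axis, 15 of 36 cells solid] → remaining = 90
after view 2 [z-axis, 24 of 36 cells solid] → remaining = 60

remaining voxels: 60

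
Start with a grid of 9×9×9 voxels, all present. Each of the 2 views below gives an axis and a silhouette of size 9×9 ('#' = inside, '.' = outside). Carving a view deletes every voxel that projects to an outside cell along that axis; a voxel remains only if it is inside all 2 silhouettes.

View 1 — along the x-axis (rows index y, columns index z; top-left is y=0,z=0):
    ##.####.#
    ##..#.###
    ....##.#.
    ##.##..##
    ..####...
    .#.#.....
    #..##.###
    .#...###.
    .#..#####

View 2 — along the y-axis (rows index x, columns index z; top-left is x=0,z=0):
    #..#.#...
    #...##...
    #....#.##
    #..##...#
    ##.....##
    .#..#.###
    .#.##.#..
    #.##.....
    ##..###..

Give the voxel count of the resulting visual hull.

full grid |V| = 729
  1. axis=0 (YZ plane), |mask|=44  ⇒  voxels=396
  2. axis=1 (XZ plane), |mask|=35  ⇒  voxels=181

remaining voxels: 181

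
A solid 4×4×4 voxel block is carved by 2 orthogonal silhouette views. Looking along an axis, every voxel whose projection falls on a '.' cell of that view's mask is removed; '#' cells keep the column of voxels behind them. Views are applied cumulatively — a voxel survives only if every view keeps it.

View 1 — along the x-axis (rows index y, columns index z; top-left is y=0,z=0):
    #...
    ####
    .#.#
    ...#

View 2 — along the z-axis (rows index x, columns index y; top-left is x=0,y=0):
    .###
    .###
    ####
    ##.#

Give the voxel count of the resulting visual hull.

before carving: 64 voxels (4×4×4)
  1. axis=0 (YZ plane), |mask|=8  ⇒  voxels=32
  2. axis=2 (XY plane), |mask|=13  ⇒  voxels=28

28 voxels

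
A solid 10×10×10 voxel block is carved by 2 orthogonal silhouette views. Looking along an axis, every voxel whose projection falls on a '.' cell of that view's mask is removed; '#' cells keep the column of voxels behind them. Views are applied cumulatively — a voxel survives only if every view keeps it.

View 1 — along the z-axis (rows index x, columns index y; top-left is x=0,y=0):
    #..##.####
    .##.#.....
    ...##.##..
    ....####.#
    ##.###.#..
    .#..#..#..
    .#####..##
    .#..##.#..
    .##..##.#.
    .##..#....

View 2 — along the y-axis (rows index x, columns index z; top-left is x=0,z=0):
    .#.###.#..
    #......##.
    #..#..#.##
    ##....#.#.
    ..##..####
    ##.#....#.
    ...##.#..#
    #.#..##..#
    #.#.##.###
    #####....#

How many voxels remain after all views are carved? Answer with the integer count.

voxel count = 233

initial block: 10^3 = 1000
V1 z: intersect with XY mask (47 set) -- 470 left
V2 y: intersect with XZ mask (49 set) -- 233 left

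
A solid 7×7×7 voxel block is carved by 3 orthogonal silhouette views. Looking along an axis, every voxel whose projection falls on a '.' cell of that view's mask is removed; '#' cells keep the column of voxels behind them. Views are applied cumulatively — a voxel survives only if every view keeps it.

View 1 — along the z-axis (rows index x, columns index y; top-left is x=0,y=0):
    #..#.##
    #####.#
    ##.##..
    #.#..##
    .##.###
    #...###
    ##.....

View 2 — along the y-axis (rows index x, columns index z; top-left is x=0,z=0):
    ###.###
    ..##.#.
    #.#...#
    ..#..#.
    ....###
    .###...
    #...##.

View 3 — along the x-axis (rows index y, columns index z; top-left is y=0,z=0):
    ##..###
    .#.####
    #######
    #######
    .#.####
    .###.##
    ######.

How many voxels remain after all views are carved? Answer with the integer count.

before carving: 343 voxels (7×7×7)
after view 1 [z-axis, 29 of 49 cells solid] → remaining = 203
after view 2 [y-axis, 23 of 49 cells solid] → remaining = 95
after view 3 [x-axis, 40 of 49 cells solid] → remaining = 75

voxel count = 75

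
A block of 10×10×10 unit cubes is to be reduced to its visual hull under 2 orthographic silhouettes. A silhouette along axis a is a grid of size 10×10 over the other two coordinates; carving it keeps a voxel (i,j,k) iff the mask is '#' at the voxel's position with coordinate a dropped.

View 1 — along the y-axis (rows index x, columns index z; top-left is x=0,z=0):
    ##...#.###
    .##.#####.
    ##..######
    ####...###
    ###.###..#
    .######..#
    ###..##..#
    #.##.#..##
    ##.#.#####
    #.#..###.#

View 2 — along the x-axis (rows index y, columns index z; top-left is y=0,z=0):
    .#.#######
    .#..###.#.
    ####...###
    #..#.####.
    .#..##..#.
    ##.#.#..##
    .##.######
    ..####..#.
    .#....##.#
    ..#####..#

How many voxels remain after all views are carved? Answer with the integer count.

|visual hull| = 402

before carving: 1000 voxels (10×10×10)
V1 y: intersect with XZ mask (68 set) -- 680 left
V2 x: intersect with YZ mask (59 set) -- 402 left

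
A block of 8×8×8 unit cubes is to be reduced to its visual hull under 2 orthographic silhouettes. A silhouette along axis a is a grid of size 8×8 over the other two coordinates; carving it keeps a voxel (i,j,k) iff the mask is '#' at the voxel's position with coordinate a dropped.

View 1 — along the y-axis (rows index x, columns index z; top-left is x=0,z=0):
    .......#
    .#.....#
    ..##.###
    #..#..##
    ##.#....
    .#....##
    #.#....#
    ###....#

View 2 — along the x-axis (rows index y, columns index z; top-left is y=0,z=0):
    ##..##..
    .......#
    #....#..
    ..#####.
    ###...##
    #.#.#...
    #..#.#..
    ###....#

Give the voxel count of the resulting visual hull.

start: 8×8×8 = 512 voxels
[1] y-view keeps 25 columns → grid now 200
[2] x-view keeps 27 columns → grid now 85

voxel count = 85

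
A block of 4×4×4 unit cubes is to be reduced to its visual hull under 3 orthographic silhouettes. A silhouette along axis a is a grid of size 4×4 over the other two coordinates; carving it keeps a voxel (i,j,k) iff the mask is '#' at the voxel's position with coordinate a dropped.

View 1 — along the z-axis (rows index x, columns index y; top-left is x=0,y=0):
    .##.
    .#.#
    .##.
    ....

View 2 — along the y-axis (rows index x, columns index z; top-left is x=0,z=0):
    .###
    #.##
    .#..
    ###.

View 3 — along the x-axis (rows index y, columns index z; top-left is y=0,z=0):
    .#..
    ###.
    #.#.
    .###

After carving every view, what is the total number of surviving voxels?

|visual hull| = 8

full grid |V| = 64
step 1: project along z, AND mask (6/16) → |grid| = 24
step 2: project along y, AND mask (10/16) → |grid| = 14
step 3: project along x, AND mask (9/16) → |grid| = 8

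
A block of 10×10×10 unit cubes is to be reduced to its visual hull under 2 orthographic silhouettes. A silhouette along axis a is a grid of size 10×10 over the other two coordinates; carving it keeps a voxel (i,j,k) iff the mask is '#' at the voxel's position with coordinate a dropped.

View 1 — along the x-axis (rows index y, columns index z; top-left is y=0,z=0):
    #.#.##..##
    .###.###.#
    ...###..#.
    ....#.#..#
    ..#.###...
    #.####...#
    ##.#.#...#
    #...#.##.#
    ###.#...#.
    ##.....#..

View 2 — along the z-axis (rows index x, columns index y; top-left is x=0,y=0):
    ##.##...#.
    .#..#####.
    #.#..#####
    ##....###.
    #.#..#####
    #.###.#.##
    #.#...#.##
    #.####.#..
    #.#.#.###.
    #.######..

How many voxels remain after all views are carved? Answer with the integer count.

start: 10×10×10 = 1000 voxels
step 1: project along x, AND mask (48/100) → |grid| = 480
step 2: project along z, AND mask (61/100) → |grid| = 296

|visual hull| = 296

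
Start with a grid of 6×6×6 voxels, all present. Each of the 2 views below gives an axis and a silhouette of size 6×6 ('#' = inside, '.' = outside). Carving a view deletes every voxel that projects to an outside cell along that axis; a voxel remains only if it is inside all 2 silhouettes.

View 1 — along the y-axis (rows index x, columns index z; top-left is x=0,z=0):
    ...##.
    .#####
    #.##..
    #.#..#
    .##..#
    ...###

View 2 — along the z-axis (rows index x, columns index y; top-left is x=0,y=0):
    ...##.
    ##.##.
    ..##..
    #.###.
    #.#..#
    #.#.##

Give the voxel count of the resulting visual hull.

voxel count = 63

start: 6×6×6 = 216 voxels
step 1: project along y, AND mask (19/36) → |grid| = 114
step 2: project along z, AND mask (19/36) → |grid| = 63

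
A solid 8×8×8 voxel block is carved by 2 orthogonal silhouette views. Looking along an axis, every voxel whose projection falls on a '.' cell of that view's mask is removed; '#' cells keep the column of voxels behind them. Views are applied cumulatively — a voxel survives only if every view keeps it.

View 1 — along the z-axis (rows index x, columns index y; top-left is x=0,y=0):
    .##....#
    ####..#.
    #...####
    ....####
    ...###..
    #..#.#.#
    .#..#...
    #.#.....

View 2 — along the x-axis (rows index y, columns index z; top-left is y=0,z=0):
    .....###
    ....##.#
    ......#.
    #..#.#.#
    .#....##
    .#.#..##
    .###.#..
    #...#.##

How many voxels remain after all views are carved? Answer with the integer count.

|visual hull| = 92

initial block: 8^3 = 512
V1 z: intersect with XY mask (28 set) -- 224 left
V2 x: intersect with YZ mask (26 set) -- 92 left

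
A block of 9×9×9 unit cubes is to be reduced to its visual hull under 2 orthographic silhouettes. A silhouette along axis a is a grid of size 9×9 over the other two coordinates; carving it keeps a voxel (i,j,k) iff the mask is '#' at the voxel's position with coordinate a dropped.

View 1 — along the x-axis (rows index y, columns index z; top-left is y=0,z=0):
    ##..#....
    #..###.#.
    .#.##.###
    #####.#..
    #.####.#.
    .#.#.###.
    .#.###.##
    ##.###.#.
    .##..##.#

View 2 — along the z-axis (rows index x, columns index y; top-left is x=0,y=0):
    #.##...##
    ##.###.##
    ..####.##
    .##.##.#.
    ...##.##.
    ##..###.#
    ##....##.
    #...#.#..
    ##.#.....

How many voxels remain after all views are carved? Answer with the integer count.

before carving: 729 voxels (9×9×9)
step 1: project along x, AND mask (48/81) → |grid| = 432
step 2: project along z, AND mask (43/81) → |grid| = 227

|visual hull| = 227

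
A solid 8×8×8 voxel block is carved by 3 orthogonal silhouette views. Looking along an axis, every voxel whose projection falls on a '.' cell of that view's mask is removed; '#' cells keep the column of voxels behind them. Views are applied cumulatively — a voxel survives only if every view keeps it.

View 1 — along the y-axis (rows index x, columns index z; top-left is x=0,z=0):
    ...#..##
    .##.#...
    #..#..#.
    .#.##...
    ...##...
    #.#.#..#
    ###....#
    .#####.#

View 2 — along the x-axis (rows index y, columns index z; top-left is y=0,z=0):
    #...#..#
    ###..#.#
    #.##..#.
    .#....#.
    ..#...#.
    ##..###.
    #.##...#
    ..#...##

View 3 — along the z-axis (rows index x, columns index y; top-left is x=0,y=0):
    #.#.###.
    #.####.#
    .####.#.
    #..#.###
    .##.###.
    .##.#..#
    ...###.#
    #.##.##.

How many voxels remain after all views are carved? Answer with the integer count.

voxel count = 55

initial block: 8^3 = 512
V1 y: intersect with XZ mask (28 set) -- 224 left
V2 x: intersect with YZ mask (28 set) -- 95 left
V3 z: intersect with XY mask (39 set) -- 55 left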